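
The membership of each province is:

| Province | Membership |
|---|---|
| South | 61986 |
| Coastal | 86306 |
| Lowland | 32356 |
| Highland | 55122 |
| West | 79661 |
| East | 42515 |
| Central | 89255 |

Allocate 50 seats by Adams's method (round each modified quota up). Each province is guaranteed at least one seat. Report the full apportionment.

Standard divisor 447201/50 ≈ 8944.02; standard quotas: South 6.930, Coastal 9.650, Lowland 3.618, Highland 6.163, West 8.907, East 4.753, Central 9.979.
Rounding up gives 7, 10, 4, 7, 9, 5, 10 = 52 seats, so the divisor must be adjusted.
With modified divisor 9800: modified quotas South 6.325, Coastal 8.807, Lowland 3.302, Highland 5.625, West 8.129, East 4.338, Central 9.108.
Rounding up: South 7, Coastal 9, Lowland 4, Highland 6, West 9, East 5, Central 10 (total 50).

South 7; Coastal 9; Lowland 4; Highland 6; West 9; East 5; Central 10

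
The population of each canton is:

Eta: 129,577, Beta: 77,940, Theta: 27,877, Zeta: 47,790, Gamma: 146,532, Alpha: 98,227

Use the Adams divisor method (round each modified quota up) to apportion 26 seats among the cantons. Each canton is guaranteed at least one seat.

Eta: 6, Beta: 4, Theta: 2, Zeta: 2, Gamma: 7, Alpha: 5

Standard divisor 527943/26 ≈ 20305.5; standard quotas: Eta 6.381, Beta 3.838, Theta 1.373, Zeta 2.354, Gamma 7.216, Alpha 4.837.
Rounding up gives 7, 4, 2, 3, 8, 5 = 29 seats, so the divisor must be adjusted.
With modified divisor 24200: modified quotas Eta 5.354, Beta 3.221, Theta 1.152, Zeta 1.975, Gamma 6.055, Alpha 4.059.
Rounding up: Eta 6, Beta 4, Theta 2, Zeta 2, Gamma 7, Alpha 5 (total 26).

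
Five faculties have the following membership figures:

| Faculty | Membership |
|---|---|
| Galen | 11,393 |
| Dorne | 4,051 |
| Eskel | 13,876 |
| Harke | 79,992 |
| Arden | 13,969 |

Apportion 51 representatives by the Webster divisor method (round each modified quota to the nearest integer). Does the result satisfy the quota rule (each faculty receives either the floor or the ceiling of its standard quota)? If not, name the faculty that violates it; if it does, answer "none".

Standard quotas: Galen 4.713, Dorne 1.676, Eskel 5.740, Harke 33.092, Arden 5.779.
Webster allocation: Galen 5, Dorne 2, Eskel 6, Harke 32, Arden 6.
Harke has quota 33.092 (lower 33, upper 34) but receives 32 — outside the quota interval.

Harke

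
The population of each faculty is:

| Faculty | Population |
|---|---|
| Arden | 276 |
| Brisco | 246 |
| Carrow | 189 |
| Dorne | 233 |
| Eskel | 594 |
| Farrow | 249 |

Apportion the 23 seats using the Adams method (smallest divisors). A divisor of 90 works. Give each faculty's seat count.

With modified divisor 90: modified quotas Arden 3.067, Brisco 2.733, Carrow 2.100, Dorne 2.589, Eskel 6.600, Farrow 2.767.
Rounding up: Arden 4, Brisco 3, Carrow 3, Dorne 3, Eskel 7, Farrow 3 (total 23).

Arden=4, Brisco=3, Carrow=3, Dorne=3, Eskel=7, Farrow=3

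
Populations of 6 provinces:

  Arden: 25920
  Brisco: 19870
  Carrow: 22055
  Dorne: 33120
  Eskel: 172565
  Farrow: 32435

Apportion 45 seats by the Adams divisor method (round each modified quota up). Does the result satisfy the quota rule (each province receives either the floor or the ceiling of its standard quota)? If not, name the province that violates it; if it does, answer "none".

Standard quotas: Arden 3.812, Brisco 2.922, Carrow 3.244, Dorne 4.871, Eskel 25.380, Farrow 4.770.
Adams allocation: Arden 4, Brisco 3, Carrow 4, Dorne 5, Eskel 24, Farrow 5.
Eskel has quota 25.380 (lower 25, upper 26) but receives 24 — outside the quota interval.

Eskel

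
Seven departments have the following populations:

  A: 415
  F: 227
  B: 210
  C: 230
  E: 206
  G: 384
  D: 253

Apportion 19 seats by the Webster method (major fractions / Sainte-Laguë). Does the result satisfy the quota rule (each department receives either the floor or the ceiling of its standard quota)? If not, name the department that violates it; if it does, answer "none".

Standard quotas: A 4.096, F 2.241, B 2.073, C 2.270, E 2.033, G 3.790, D 2.497.
Webster allocation: A 4, F 2, B 2, C 2, E 2, G 4, D 3.
Every allocation lies between the lower and upper quota.

none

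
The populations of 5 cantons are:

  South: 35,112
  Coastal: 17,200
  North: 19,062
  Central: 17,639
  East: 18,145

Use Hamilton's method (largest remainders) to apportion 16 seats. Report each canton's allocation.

Standard divisor: 107158 ÷ 16 ≈ 6697.375.
Standard quotas: South 5.2427, Coastal 2.5682, North 2.8462, Central 2.6337, East 2.7093.
Lower quotas: South 5, Coastal 2, North 2, Central 2, East 2 (sum 13, leaving 3 seats).
Remainders in descending order: North 0.8462, East 0.7093, Central 0.6337, Coastal 0.5682, South 0.2427.
Largest remainders: North, East, Central receive the extra seats.

South 5; Coastal 2; North 3; Central 3; East 3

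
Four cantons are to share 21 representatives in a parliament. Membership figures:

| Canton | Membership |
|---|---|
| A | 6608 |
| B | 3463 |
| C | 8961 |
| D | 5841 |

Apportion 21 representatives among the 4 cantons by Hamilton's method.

Total 24873; standard divisor 24873/21 ≈ 1184.429.
Standard quotas: A 5.5791, B 2.9238, C 7.5657, D 4.9315.
Lower quotas: A 5, B 2, C 7, D 4 (sum 18, leaving 3 seats).
Remainders in descending order: D 0.9315, B 0.9238, A 0.5791, C 0.5657.
Largest remainders: D, B, A receive the extra seats.

A 6; B 3; C 7; D 5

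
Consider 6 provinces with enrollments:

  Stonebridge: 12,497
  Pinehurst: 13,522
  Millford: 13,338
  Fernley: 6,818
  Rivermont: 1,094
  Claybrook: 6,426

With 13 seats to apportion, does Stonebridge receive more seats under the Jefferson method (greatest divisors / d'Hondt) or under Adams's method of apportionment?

Jefferson

Jefferson: Stonebridge 3, Pinehurst 4, Millford 3, Fernley 2, Rivermont 0, Claybrook 1.
Adams: Stonebridge 2, Pinehurst 3, Millford 3, Fernley 2, Rivermont 1, Claybrook 2.
Stonebridge gets 3 under Jefferson and 2 under Adams.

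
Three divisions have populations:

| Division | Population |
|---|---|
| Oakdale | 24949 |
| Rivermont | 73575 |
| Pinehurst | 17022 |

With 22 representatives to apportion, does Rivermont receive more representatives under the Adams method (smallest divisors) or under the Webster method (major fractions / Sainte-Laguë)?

Adams: Oakdale 5, Rivermont 13, Pinehurst 4.
Webster: Oakdale 5, Rivermont 14, Pinehurst 3.
Rivermont gets 13 under Adams and 14 under Webster.

Webster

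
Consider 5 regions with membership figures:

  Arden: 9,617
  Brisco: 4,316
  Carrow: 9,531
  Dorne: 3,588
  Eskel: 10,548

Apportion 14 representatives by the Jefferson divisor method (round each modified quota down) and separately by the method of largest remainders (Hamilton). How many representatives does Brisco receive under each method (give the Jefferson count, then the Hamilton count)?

Jefferson: Arden 4, Brisco 1, Carrow 4, Dorne 1, Eskel 4.
Hamilton: Arden 4, Brisco 2, Carrow 3, Dorne 1, Eskel 4.
Brisco gets 1 under Jefferson and 2 under Hamilton.

1 and 2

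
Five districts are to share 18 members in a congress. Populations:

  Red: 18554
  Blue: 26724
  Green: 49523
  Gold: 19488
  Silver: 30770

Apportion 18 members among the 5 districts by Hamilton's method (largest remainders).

Red=2, Blue=3, Green=6, Gold=3, Silver=4

Standard divisor: 145059 ÷ 18 ≈ 8058.833.
Standard quotas: Red 2.3023, Blue 3.3161, Green 6.1452, Gold 2.4182, Silver 3.8182.
Lower quotas: Red 2, Blue 3, Green 6, Gold 2, Silver 3 (sum 16, leaving 2 seats).
Remainders in descending order: Silver 0.8182, Gold 0.4182, Blue 0.3161, Red 0.3023, Green 0.1452.
The surplus seats go to Silver, Gold.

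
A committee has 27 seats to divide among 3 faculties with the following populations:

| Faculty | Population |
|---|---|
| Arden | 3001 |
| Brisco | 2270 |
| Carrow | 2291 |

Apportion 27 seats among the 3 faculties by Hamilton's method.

Standard divisor: 7562 ÷ 27 ≈ 280.074.
Standard quotas: Arden 10.715, Brisco 8.105, Carrow 8.180.
Lower quotas: Arden 10, Brisco 8, Carrow 8 (sum 26, leaving 1 seat).
Remainders in descending order: Arden 0.715, Carrow 0.180, Brisco 0.105.
Largest remainder: Arden receives the extra seat.

Arden: 11; Brisco: 8; Carrow: 8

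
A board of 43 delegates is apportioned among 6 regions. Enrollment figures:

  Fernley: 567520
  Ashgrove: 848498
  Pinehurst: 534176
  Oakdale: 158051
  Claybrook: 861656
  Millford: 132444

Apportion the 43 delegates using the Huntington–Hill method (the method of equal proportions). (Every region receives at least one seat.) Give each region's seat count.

With divisor 72617: modified quotas Fernley 7.815, Ashgrove 11.685, Pinehurst 7.356, Oakdale 2.177, Claybrook 11.866, Millford 1.824.
Geometric-mean thresholds: Fernley √(7·8)=7.483, Ashgrove √(11·12)=11.489, Pinehurst √(7·8)=7.483, Oakdale √(2·3)=2.449, Claybrook √(11·12)=11.489, Millford √(1·2)=1.414.
Each quota rounded against its threshold gives Fernley 8, Ashgrove 12, Pinehurst 7, Oakdale 2, Claybrook 12, Millford 2 (total 43).

Fernley 8; Ashgrove 12; Pinehurst 7; Oakdale 2; Claybrook 12; Millford 2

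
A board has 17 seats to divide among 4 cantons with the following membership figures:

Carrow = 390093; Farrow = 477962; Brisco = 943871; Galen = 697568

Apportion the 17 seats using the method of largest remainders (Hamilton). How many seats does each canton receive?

Carrow 3; Farrow 3; Brisco 6; Galen 5

The standard divisor is 2509494/17 ≈ 147617.294.
Standard quotas: Carrow 2.6426, Farrow 3.2378, Brisco 6.3940, Galen 4.7255.
Lower quotas: Carrow 2, Farrow 3, Brisco 6, Galen 4 (sum 15, leaving 2 seats).
Remainders in descending order: Galen 0.7255, Carrow 0.6426, Brisco 0.3940, Farrow 0.2378.
The surplus seats go to Galen, Carrow.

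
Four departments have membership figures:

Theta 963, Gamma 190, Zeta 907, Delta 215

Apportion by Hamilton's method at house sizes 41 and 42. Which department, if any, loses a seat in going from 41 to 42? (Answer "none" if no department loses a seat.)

Gamma

At 41 seats: Theta 17, Gamma 4, Zeta 16, Delta 4.
At 42 seats: Theta 18, Gamma 3, Zeta 17, Delta 4.
Gamma drops from 4 to 3.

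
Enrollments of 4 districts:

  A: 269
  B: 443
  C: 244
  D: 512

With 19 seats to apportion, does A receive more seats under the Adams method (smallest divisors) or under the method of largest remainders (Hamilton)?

Adams: A 4, B 6, C 3, D 6.
Hamilton: A 3, B 6, C 3, D 7.
A gets 4 under Adams and 3 under Hamilton.

Adams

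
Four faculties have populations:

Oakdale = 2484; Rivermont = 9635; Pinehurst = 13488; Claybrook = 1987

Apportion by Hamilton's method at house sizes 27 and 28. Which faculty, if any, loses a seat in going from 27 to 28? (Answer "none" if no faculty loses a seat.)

Oakdale

At 27 seats: Oakdale 3, Rivermont 9, Pinehurst 13, Claybrook 2.
At 28 seats: Oakdale 2, Rivermont 10, Pinehurst 14, Claybrook 2.
Oakdale drops from 3 to 2.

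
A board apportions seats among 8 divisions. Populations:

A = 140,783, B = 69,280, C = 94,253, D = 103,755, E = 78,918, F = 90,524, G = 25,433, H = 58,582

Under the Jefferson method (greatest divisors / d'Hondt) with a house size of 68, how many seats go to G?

Standard divisor 661528/68 ≈ 9728.353; standard quotas: A 14.471, B 7.121, C 9.688, D 10.665, E 8.112, F 9.305, G 2.614, H 6.022.
Rounding down gives 14, 7, 9, 10, 8, 9, 2, 6 = 65 seats, so the divisor must be adjusted.
With modified divisor 9200: modified quotas A 15.303, B 7.530, C 10.245, D 11.278, E 8.578, F 9.840, G 2.764, H 6.368.
Rounding down: A 15, B 7, C 10, D 11, E 8, F 9, G 2, H 6 (total 68).
G receives 2.

2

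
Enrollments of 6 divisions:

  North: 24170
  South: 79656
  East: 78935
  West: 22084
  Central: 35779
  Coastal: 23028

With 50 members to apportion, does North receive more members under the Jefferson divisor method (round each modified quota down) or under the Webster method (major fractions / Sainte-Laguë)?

Jefferson: North 4, South 16, East 15, West 4, Central 7, Coastal 4.
Webster: North 5, South 15, East 15, West 4, Central 7, Coastal 4.
North gets 4 under Jefferson and 5 under Webster.

Webster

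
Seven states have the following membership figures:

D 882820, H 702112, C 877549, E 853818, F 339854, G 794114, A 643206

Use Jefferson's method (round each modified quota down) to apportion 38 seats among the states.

D: 7; H: 5; C: 7; E: 6; F: 2; G: 6; A: 5

Standard divisor 5093473/38 ≈ 134038.763; standard quotas: D 6.586, H 5.238, C 6.547, E 6.370, F 2.535, G 5.925, A 4.799.
Rounding down gives 6, 5, 6, 6, 2, 5, 4 = 34 seats, so the divisor must be adjusted.
With modified divisor 123700: modified quotas D 7.137, H 5.676, C 7.094, E 6.902, F 2.747, G 6.420, A 5.200.
Rounding down: D 7, H 5, C 7, E 6, F 2, G 6, A 5 (total 38).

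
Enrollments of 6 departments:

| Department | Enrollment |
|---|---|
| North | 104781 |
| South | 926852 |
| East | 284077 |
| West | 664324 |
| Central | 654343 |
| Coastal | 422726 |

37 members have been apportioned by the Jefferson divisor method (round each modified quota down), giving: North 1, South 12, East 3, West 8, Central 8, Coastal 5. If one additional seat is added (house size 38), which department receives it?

West

Priority for the next seat is population ÷ (current seats + 1).
Priorities: North 52390.500, South 71296.308, East 71019.250, West 73813.778, Central 72704.778, Coastal 70454.333.
Highest priority: West.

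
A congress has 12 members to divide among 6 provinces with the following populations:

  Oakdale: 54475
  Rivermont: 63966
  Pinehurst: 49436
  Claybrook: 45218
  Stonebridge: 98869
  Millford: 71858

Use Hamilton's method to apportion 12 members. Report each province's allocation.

The standard divisor is 383822/12 ≈ 31985.167.
Standard quotas: Oakdale 1.7031, Rivermont 1.9999, Pinehurst 1.5456, Claybrook 1.4137, Stonebridge 3.0911, Millford 2.2466.
Lower quotas: Oakdale 1, Rivermont 1, Pinehurst 1, Claybrook 1, Stonebridge 3, Millford 2 (sum 9, leaving 3 seats).
Remainders in descending order: Rivermont 0.9999, Oakdale 0.7031, Pinehurst 0.5456, Claybrook 0.4137, Millford 0.2466, Stonebridge 0.0911.
Largest remainders: Rivermont, Oakdale, Pinehurst receive the extra seats.

Oakdale: 2, Rivermont: 2, Pinehurst: 2, Claybrook: 1, Stonebridge: 3, Millford: 2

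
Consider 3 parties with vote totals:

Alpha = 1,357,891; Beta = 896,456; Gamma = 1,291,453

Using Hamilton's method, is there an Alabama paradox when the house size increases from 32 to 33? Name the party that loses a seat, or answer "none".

none

At 32 seats: Alpha 12, Beta 8, Gamma 12.
At 33 seats: Alpha 13, Beta 8, Gamma 12.
No party's allocation decreased.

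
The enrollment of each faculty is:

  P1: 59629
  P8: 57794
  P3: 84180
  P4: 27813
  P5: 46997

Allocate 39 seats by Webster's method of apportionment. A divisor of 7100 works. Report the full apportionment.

P1 8, P8 8, P3 12, P4 4, P5 7

With modified divisor 7100: modified quotas P1 8.398, P8 8.140, P3 11.856, P4 3.917, P5 6.619.
Rounding to the nearest integer: P1 8, P8 8, P3 12, P4 4, P5 7 (total 39).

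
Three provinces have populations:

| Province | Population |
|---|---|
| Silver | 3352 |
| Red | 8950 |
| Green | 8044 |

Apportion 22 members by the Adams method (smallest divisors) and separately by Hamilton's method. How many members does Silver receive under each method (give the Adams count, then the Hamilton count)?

Adams: Silver 4, Red 9, Green 9.
Hamilton: Silver 3, Red 10, Green 9.
Silver gets 4 under Adams and 3 under Hamilton.

4 and 3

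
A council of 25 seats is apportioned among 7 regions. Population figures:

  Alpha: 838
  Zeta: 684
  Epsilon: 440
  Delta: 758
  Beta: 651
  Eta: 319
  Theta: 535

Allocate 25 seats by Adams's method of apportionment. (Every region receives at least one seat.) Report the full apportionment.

Alpha=5; Zeta=4; Epsilon=3; Delta=4; Beta=4; Eta=2; Theta=3

Standard divisor 4225/25 ≈ 169; standard quotas: Alpha 4.959, Zeta 4.047, Epsilon 2.604, Delta 4.485, Beta 3.852, Eta 1.888, Theta 3.166.
Rounding up gives 5, 5, 3, 5, 4, 2, 4 = 28 seats, so the divisor must be adjusted.
With modified divisor 200: modified quotas Alpha 4.190, Zeta 3.420, Epsilon 2.200, Delta 3.790, Beta 3.255, Eta 1.595, Theta 2.675.
Rounding up: Alpha 5, Zeta 4, Epsilon 3, Delta 4, Beta 4, Eta 2, Theta 3 (total 25).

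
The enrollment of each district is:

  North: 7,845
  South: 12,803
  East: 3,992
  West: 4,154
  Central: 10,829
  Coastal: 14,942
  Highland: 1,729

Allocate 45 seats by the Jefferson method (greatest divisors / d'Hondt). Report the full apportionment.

Standard divisor 56294/45 ≈ 1250.978; standard quotas: North 6.271, South 10.234, East 3.191, West 3.321, Central 8.656, Coastal 11.944, Highland 1.382.
Rounding down gives 6, 10, 3, 3, 8, 11, 1 = 42 seats, so the divisor must be adjusted.
With modified divisor 1160: modified quotas North 6.763, South 11.037, East 3.441, West 3.581, Central 9.335, Coastal 12.881, Highland 1.491.
Rounding down: North 6, South 11, East 3, West 3, Central 9, Coastal 12, Highland 1 (total 45).

North 6, South 11, East 3, West 3, Central 9, Coastal 12, Highland 1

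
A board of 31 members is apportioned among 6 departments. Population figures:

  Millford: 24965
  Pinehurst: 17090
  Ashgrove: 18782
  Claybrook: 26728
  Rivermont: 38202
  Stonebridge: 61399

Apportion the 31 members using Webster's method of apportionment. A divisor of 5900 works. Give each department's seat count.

With modified divisor 5900: modified quotas Millford 4.231, Pinehurst 2.897, Ashgrove 3.183, Claybrook 4.530, Rivermont 6.475, Stonebridge 10.407.
Rounding to the nearest integer: Millford 4, Pinehurst 3, Ashgrove 3, Claybrook 5, Rivermont 6, Stonebridge 10 (total 31).

Millford=4; Pinehurst=3; Ashgrove=3; Claybrook=5; Rivermont=6; Stonebridge=10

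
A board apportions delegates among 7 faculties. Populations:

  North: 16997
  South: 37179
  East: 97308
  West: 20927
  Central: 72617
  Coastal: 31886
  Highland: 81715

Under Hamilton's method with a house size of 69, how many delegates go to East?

The standard divisor is 358629/69 ≈ 5197.522.
Standard quotas: North 3.2702, South 7.1532, East 18.7220, West 4.0263, Central 13.9715, Coastal 6.1348, Highland 15.7219.
Lower quotas: North 3, South 7, East 18, West 4, Central 13, Coastal 6, Highland 15 (sum 66, leaving 3 seats).
Remainders in descending order: Central 0.9715, East 0.7220, Highland 0.7219, North 0.2702, South 0.1532, Coastal 0.1348, West 0.0263.
Largest remainders: Central, East, Highland receive the extra seats.
East receives 19.

19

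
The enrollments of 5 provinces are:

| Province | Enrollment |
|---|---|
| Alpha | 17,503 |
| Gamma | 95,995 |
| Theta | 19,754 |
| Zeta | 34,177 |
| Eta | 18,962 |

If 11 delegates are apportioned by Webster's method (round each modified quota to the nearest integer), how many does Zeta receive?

Standard divisor 186391/11 ≈ 16944.636; standard quotas: Alpha 1.033, Gamma 5.665, Theta 1.166, Zeta 2.017, Eta 1.119.
Rounding to the nearest integer gives Alpha 1, Gamma 6, Theta 1, Zeta 2, Eta 1 — total 11, matching the house size, so no adjustment is needed.
Zeta receives 2.

2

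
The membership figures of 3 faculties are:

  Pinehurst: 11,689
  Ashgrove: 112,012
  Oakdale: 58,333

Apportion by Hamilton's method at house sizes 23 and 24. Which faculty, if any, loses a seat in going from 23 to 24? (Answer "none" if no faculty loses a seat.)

Pinehurst

At 23 seats: Pinehurst 2, Ashgrove 14, Oakdale 7.
At 24 seats: Pinehurst 1, Ashgrove 15, Oakdale 8.
Pinehurst drops from 2 to 1.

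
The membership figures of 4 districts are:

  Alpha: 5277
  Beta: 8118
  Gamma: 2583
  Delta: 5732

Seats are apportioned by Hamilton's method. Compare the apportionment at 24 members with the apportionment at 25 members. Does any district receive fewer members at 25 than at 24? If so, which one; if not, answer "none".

none

At 24 seats: Alpha 6, Beta 9, Gamma 3, Delta 6.
At 25 seats: Alpha 6, Beta 9, Gamma 3, Delta 7.
No district's allocation decreased.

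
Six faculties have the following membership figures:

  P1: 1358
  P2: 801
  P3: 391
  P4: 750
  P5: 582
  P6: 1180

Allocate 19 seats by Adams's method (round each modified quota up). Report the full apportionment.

Standard divisor 5062/19 ≈ 266.421; standard quotas: P1 5.097, P2 3.007, P3 1.468, P4 2.815, P5 2.185, P6 4.429.
Rounding up gives 6, 4, 2, 3, 3, 5 = 23 seats, so the divisor must be adjusted.
With modified divisor 300: modified quotas P1 4.527, P2 2.670, P3 1.303, P4 2.500, P5 1.940, P6 3.933.
Rounding up: P1 5, P2 3, P3 2, P4 3, P5 2, P6 4 (total 19).

P1=5; P2=3; P3=2; P4=3; P5=2; P6=4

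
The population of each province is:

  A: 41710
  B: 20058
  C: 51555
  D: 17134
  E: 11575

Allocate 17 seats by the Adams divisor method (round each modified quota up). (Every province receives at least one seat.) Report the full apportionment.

A=5; B=2; C=6; D=2; E=2

Standard divisor 142032/17 ≈ 8354.824; standard quotas: A 4.992, B 2.401, C 6.171, D 2.051, E 1.385.
Rounding up gives 5, 3, 7, 3, 2 = 20 seats, so the divisor must be adjusted.
With modified divisor 10200: modified quotas A 4.089, B 1.966, C 5.054, D 1.680, E 1.135.
Rounding up: A 5, B 2, C 6, D 2, E 2 (total 17).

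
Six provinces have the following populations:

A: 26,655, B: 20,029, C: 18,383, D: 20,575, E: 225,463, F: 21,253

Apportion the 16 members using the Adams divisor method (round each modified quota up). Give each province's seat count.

A=2, B=1, C=1, D=1, E=10, F=1

Standard divisor 332358/16 ≈ 20772.375; standard quotas: A 1.283, B 0.964, C 0.885, D 0.990, E 10.854, F 1.023.
Rounding up gives 2, 1, 1, 1, 11, 2 = 18 seats, so the divisor must be adjusted.
With modified divisor 23800: modified quotas A 1.120, B 0.842, C 0.772, D 0.864, E 9.473, F 0.893.
Rounding up: A 2, B 1, C 1, D 1, E 10, F 1 (total 16).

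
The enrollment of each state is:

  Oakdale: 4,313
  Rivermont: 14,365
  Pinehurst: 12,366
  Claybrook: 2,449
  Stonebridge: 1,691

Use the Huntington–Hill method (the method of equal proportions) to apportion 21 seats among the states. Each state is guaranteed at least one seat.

Oakdale 3, Rivermont 8, Pinehurst 7, Claybrook 2, Stonebridge 1

With divisor 1712: modified quotas Oakdale 2.519, Rivermont 8.391, Pinehurst 7.223, Claybrook 1.430, Stonebridge 0.988.
Geometric-mean thresholds: Oakdale √(2·3)=2.449, Rivermont √(8·9)=8.485, Pinehurst √(7·8)=7.483, Claybrook √(1·2)=1.414, Stonebridge (min 1).
Each quota rounded against its threshold gives Oakdale 3, Rivermont 8, Pinehurst 7, Claybrook 2, Stonebridge 1 (total 21).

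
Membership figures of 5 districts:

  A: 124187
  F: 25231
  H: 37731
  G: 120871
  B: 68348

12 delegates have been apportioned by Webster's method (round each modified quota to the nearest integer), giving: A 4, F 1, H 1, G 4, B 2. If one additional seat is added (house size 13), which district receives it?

A

Priority for the next seat is population ÷ (current seats + 0.5).
Priorities: A 27597.111, F 16820.667, H 25154.000, G 26860.222, B 27339.200.
Highest priority: A.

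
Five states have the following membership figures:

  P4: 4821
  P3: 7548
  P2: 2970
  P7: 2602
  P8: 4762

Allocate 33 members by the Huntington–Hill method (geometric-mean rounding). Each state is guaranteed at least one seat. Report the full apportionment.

P4=7; P3=11; P2=4; P7=4; P8=7

With divisor 692: modified quotas P4 6.967, P3 10.908, P2 4.292, P7 3.760, P8 6.882.
Geometric-mean thresholds: P4 √(6·7)=6.481, P3 √(10·11)=10.488, P2 √(4·5)=4.472, P7 √(3·4)=3.464, P8 √(6·7)=6.481.
Each quota rounded against its threshold gives P4 7, P3 11, P2 4, P7 4, P8 7 (total 33).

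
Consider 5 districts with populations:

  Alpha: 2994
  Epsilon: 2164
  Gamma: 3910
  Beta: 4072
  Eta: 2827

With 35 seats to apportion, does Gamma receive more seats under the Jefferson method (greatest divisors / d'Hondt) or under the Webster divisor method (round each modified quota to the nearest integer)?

Jefferson: Alpha 6, Epsilon 5, Gamma 9, Beta 9, Eta 6.
Webster: Alpha 7, Epsilon 5, Gamma 8, Beta 9, Eta 6.
Gamma gets 9 under Jefferson and 8 under Webster.

Jefferson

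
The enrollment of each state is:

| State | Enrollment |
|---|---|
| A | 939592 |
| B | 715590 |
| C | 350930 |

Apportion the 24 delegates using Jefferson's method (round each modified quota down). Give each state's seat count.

A 11; B 9; C 4

Standard divisor 2006112/24 ≈ 83588; standard quotas: A 11.241, B 8.561, C 4.198.
Rounding down gives 11, 8, 4 = 23 seats, so the divisor must be adjusted.
With modified divisor 78900: modified quotas A 11.909, B 9.070, C 4.448.
Rounding down: A 11, B 9, C 4 (total 24).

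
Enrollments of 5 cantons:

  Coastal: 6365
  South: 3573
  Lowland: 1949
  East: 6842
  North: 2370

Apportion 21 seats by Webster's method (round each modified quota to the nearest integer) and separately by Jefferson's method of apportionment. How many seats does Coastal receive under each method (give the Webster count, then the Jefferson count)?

6 and 7

Webster: Coastal 6, South 4, Lowland 2, East 7, North 2.
Jefferson: Coastal 7, South 3, Lowland 2, East 7, North 2.
Coastal gets 6 under Webster and 7 under Jefferson.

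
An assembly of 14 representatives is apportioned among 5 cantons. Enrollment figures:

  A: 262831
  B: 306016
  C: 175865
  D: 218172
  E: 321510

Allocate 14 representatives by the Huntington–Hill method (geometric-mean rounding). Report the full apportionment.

With divisor 90940: modified quotas A 2.890, B 3.365, C 1.934, D 2.399, E 3.535.
Geometric-mean thresholds: A √(2·3)=2.449, B √(3·4)=3.464, C √(1·2)=1.414, D √(2·3)=2.449, E √(3·4)=3.464.
Each quota rounded against its threshold gives A 3, B 3, C 2, D 2, E 4 (total 14).

A 3, B 3, C 2, D 2, E 4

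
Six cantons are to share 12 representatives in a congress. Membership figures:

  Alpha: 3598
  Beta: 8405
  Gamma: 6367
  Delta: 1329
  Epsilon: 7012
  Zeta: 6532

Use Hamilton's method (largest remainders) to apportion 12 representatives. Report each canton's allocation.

Total 33243; standard divisor 33243/12 ≈ 2770.25.
Standard quotas: Alpha 1.2988, Beta 3.0340, Gamma 2.2983, Delta 0.4797, Epsilon 2.5312, Zeta 2.3579.
Lower quotas: Alpha 1, Beta 3, Gamma 2, Delta 0, Epsilon 2, Zeta 2 (sum 10, leaving 2 seats).
Remainders in descending order: Epsilon 0.5312, Delta 0.4797, Zeta 0.3579, Alpha 0.2988, Gamma 0.2983, Beta 0.0340.
The surplus seats go to Epsilon, Delta.

Alpha=1, Beta=3, Gamma=2, Delta=1, Epsilon=3, Zeta=2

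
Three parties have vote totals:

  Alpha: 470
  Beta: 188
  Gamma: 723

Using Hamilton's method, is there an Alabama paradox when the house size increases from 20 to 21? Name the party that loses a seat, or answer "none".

none

At 20 seats: Alpha 7, Beta 3, Gamma 10.
At 21 seats: Alpha 7, Beta 3, Gamma 11.
No party's allocation decreased.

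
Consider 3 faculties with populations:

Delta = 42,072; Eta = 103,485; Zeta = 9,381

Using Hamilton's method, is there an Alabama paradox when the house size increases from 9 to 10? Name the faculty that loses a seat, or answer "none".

At 9 seats: Delta 2, Eta 6, Zeta 1.
At 10 seats: Delta 3, Eta 7, Zeta 0.
Zeta drops from 1 to 0.

Zeta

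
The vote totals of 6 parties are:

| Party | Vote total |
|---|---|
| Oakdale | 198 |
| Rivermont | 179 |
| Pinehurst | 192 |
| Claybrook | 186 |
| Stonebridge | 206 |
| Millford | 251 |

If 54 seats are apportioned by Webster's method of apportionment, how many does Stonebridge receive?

9

Standard divisor 1212/54 ≈ 22.444; standard quotas: Oakdale 8.822, Rivermont 7.975, Pinehurst 8.554, Claybrook 8.287, Stonebridge 9.178, Millford 11.183.
Rounding to the nearest integer gives Oakdale 9, Rivermont 8, Pinehurst 9, Claybrook 8, Stonebridge 9, Millford 11 — total 54, matching the house size, so no adjustment is needed.
Stonebridge receives 9.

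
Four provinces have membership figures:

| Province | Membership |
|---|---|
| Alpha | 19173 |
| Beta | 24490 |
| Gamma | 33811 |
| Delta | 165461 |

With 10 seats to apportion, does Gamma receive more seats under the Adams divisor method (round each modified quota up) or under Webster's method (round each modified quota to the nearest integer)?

Adams

Adams: Alpha 1, Beta 1, Gamma 2, Delta 6.
Webster: Alpha 1, Beta 1, Gamma 1, Delta 7.
Gamma gets 2 under Adams and 1 under Webster.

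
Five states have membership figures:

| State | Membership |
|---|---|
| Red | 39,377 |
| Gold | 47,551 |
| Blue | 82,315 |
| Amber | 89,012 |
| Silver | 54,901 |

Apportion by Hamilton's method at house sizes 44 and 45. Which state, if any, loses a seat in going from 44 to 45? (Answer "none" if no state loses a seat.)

At 44 seats: Red 5, Gold 7, Blue 12, Amber 12, Silver 8.
At 45 seats: Red 5, Gold 7, Blue 12, Amber 13, Silver 8.
No state's allocation decreased.

none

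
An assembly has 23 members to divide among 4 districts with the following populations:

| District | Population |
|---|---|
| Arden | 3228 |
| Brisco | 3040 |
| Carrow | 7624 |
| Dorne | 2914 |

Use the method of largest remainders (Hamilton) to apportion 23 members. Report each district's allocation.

Standard divisor: 16806 ÷ 23 ≈ 730.696.
Standard quotas: Arden 4.4177, Brisco 4.1604, Carrow 10.4339, Dorne 3.9880.
Lower quotas: Arden 4, Brisco 4, Carrow 10, Dorne 3 (sum 21, leaving 2 seats).
Remainders in descending order: Dorne 0.9880, Carrow 0.4339, Arden 0.4177, Brisco 0.1604.
Largest remainders: Dorne, Carrow receive the extra seats.

Arden=4, Brisco=4, Carrow=11, Dorne=4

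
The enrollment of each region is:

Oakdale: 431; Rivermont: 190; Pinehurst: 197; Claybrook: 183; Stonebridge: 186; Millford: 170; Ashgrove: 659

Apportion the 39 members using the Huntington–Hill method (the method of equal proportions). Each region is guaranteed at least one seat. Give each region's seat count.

Oakdale 8, Rivermont 4, Pinehurst 4, Claybrook 4, Stonebridge 4, Millford 3, Ashgrove 12

With divisor 52.8: modified quotas Oakdale 8.163, Rivermont 3.598, Pinehurst 3.731, Claybrook 3.466, Stonebridge 3.523, Millford 3.220, Ashgrove 12.481.
Geometric-mean thresholds: Oakdale √(8·9)=8.485, Rivermont √(3·4)=3.464, Pinehurst √(3·4)=3.464, Claybrook √(3·4)=3.464, Stonebridge √(3·4)=3.464, Millford √(3·4)=3.464, Ashgrove √(12·13)=12.490.
Each quota rounded against its threshold gives Oakdale 8, Rivermont 4, Pinehurst 4, Claybrook 4, Stonebridge 4, Millford 3, Ashgrove 12 (total 39).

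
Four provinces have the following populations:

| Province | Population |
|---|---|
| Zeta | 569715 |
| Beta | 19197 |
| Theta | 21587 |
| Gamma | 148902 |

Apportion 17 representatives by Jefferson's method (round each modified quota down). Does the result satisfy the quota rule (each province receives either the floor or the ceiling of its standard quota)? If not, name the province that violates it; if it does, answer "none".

Standard quotas: Zeta 12.754, Beta 0.430, Theta 0.483, Gamma 3.333.
Jefferson allocation: Zeta 14, Beta 0, Theta 0, Gamma 3.
Zeta has quota 12.754 (lower 12, upper 13) but receives 14 — outside the quota interval.

Zeta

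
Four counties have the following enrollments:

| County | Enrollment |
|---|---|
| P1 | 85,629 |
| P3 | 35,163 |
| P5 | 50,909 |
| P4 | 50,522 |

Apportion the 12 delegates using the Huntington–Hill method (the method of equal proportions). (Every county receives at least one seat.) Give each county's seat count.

P1=4, P3=2, P5=3, P4=3

With divisor 19886: modified quotas P1 4.306, P3 1.768, P5 2.560, P4 2.541.
Geometric-mean thresholds: P1 √(4·5)=4.472, P3 √(1·2)=1.414, P5 √(2·3)=2.449, P4 √(2·3)=2.449.
Each quota rounded against its threshold gives P1 4, P3 2, P5 3, P4 3 (total 12).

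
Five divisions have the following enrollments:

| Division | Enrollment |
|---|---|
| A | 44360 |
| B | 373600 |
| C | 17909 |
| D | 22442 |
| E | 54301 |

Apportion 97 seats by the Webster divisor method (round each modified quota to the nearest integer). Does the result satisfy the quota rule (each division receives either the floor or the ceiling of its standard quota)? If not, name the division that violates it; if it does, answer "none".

B

Standard quotas: A 8.394, B 70.695, C 3.389, D 4.247, E 10.275.
Webster allocation: A 8, B 72, C 3, D 4, E 10.
B has quota 70.695 (lower 70, upper 71) but receives 72 — outside the quota interval.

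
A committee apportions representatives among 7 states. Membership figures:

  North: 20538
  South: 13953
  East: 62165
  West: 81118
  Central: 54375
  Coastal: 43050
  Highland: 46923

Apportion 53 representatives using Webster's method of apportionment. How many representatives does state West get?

14

Standard divisor 322122/53 ≈ 6077.774; standard quotas: North 3.379, South 2.296, East 10.228, West 13.347, Central 8.947, Coastal 7.083, Highland 7.720.
Rounding to the nearest integer gives 3, 2, 10, 13, 9, 7, 8 = 52 seats, so the divisor must be adjusted.
With modified divisor 5960: modified quotas North 3.446, South 2.341, East 10.430, West 13.610, Central 9.123, Coastal 7.223, Highland 7.873.
Rounding to the nearest integer: North 3, South 2, East 10, West 14, Central 9, Coastal 7, Highland 8 (total 53).
West receives 14.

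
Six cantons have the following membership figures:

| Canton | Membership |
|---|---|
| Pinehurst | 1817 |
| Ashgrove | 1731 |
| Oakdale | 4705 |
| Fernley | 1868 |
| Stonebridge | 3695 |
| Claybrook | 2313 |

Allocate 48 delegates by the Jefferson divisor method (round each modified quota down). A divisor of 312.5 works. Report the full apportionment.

Pinehurst 5, Ashgrove 5, Oakdale 15, Fernley 5, Stonebridge 11, Claybrook 7

With modified divisor 312.5: modified quotas Pinehurst 5.814, Ashgrove 5.539, Oakdale 15.056, Fernley 5.978, Stonebridge 11.824, Claybrook 7.402.
Rounding down: Pinehurst 5, Ashgrove 5, Oakdale 15, Fernley 5, Stonebridge 11, Claybrook 7 (total 48).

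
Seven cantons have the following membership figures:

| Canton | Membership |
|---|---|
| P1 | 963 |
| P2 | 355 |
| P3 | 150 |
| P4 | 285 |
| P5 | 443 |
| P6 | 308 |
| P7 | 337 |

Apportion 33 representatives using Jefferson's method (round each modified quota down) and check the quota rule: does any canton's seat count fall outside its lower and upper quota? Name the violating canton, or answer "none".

Standard quotas: P1 11.186, P2 4.124, P3 1.742, P4 3.310, P5 5.146, P6 3.578, P7 3.914.
Jefferson allocation: P1 12, P2 4, P3 1, P4 3, P5 5, P6 4, P7 4.
Every allocation lies between the lower and upper quota.

none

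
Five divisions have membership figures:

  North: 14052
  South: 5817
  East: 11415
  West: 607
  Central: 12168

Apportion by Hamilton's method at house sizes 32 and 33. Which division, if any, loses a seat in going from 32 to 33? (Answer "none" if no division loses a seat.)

At 32 seats: North 10, South 4, East 8, West 1, Central 9.
At 33 seats: North 11, South 4, East 9, West 0, Central 9.
West drops from 1 to 0.

West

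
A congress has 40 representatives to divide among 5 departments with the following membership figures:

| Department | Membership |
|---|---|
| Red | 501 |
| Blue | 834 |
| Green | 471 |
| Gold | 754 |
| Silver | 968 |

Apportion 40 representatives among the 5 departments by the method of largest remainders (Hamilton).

Red 6; Blue 9; Green 5; Gold 9; Silver 11

Total 3528; standard divisor 3528/40 ≈ 88.2.
Standard quotas: Red 5.680, Blue 9.456, Green 5.340, Gold 8.549, Silver 10.975.
Lower quotas: Red 5, Blue 9, Green 5, Gold 8, Silver 10 (sum 37, leaving 3 seats).
Remainders in descending order: Silver 0.975, Red 0.680, Gold 0.549, Blue 0.456, Green 0.340.
The surplus seats go to Silver, Red, Gold.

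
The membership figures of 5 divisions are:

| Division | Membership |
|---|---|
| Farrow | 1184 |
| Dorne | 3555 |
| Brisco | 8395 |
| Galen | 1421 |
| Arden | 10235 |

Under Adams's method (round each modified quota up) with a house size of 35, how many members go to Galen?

2

Standard divisor 24790/35 ≈ 708.286; standard quotas: Farrow 1.672, Dorne 5.019, Brisco 11.853, Galen 2.006, Arden 14.450.
Rounding up gives 2, 6, 12, 3, 15 = 38 seats, so the divisor must be adjusted.
With modified divisor 750: modified quotas Farrow 1.579, Dorne 4.740, Brisco 11.193, Galen 1.895, Arden 13.647.
Rounding up: Farrow 2, Dorne 5, Brisco 12, Galen 2, Arden 14 (total 35).
Galen receives 2.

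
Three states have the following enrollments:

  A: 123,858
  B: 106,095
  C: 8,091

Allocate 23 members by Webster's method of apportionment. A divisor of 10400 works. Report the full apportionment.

A 12; B 10; C 1

With modified divisor 10400: modified quotas A 11.909, B 10.201, C 0.778.
Rounding to the nearest integer: A 12, B 10, C 1 (total 23).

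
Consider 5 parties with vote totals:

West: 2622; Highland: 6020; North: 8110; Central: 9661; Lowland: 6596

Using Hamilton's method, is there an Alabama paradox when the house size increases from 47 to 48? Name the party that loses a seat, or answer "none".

none

At 47 seats: West 4, Highland 9, North 11, Central 14, Lowland 9.
At 48 seats: West 4, Highland 9, North 12, Central 14, Lowland 9.
No party's allocation decreased.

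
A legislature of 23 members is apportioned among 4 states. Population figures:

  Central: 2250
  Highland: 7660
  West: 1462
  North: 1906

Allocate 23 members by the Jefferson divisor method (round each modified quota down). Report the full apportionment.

Standard divisor 13278/23 ≈ 577.304; standard quotas: Central 3.897, Highland 13.269, West 2.532, North 3.302.
Rounding down gives 3, 13, 2, 3 = 21 seats, so the divisor must be adjusted.
With modified divisor 530: modified quotas Central 4.245, Highland 14.453, West 2.758, North 3.596.
Rounding down: Central 4, Highland 14, West 2, North 3 (total 23).

Central: 4, Highland: 14, West: 2, North: 3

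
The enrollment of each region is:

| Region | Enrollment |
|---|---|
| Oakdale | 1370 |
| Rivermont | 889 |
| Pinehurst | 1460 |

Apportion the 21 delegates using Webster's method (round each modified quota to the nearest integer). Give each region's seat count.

Standard divisor 3719/21 ≈ 177.095; standard quotas: Oakdale 7.736, Rivermont 5.020, Pinehurst 8.244.
Rounding to the nearest integer gives Oakdale 8, Rivermont 5, Pinehurst 8 — total 21, matching the house size, so no adjustment is needed.

Oakdale 8, Rivermont 5, Pinehurst 8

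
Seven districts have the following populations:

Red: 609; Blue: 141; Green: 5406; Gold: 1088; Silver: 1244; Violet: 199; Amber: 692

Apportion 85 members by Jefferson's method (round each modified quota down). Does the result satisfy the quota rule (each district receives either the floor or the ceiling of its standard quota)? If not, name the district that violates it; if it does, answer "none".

Green

Standard quotas: Red 5.519, Blue 1.278, Green 48.993, Gold 9.860, Silver 11.274, Violet 1.803, Amber 6.271.
Jefferson allocation: Red 5, Blue 1, Green 51, Gold 10, Silver 11, Violet 1, Amber 6.
Green has quota 48.993 (lower 48, upper 49) but receives 51 — outside the quota interval.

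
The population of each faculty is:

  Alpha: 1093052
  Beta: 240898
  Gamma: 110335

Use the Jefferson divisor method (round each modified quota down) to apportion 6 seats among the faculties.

Alpha: 5, Beta: 1, Gamma: 0

Standard divisor 1444285/6 ≈ 240714.167; standard quotas: Alpha 4.541, Beta 1.001, Gamma 0.458.
Rounding down gives 4, 1, 0 = 5 seats, so the divisor must be adjusted.
With modified divisor 200400: modified quotas Alpha 5.454, Beta 1.202, Gamma 0.551.
Rounding down: Alpha 5, Beta 1, Gamma 0 (total 6).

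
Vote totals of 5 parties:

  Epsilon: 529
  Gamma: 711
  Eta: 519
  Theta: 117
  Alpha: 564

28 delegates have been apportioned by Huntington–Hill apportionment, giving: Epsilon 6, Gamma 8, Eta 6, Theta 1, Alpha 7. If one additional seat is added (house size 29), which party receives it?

Gamma

Priority for the next seat is population ÷ (√(s·(s+1))).
Priorities: Epsilon 81.626, Gamma 83.792, Eta 80.083, Theta 82.731, Alpha 75.368.
Highest priority: Gamma.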